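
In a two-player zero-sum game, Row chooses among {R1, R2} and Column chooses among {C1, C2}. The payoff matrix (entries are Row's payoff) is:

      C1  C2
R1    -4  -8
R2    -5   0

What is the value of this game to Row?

Row minima: R1 → -8, R2 → -5; maximin = -5.
Column maxima: C1 → -4, C2 → 0; minimax = -4.
-5 ≠ -4, so there is no saddle point; optimal play is mixed.
Let Row play R1 with probability p. Expected payoff against C1: (-4)p + (-5)(1−p) = p − 5; against C2: (-8)p + 0(1−p) = −8p.
Setting these equal: p − 5 = −8p ⇒ 9p = 5 ⇒ p = 5/9, and the value is (1)·(5/9) − 5 = -40/9.
For Column: with q = P(C1), equating R1's and R2's payoffs gives 4q − 8 = −5q ⇒ q = 8/9.

-40/9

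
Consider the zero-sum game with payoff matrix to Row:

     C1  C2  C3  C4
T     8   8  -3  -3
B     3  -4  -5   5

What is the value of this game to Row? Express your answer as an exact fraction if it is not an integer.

-3

Row minima: T → -3, B → -5; maximin = -3.
Column maxima: C1 → 8, C2 → 8, C3 → -3, C4 → 5; minimax = -3.
Since maximin = minimax = -3, there is a saddle point and the value is -3.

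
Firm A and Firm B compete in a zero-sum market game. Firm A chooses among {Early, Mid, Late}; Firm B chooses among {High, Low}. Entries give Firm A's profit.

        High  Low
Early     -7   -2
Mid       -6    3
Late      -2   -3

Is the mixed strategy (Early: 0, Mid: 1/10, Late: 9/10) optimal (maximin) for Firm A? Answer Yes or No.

Yes

Against High this mix gives (1/10)·(-6) + (9/10)·(-2) = -12/5.
Against Low this mix gives (1/10)·3 + (9/10)·(-3) = -12/5.
All of Firm B's active replies (High, Low) yield -12/5, and no column does worse for Firm A. The mix makes Firm B indifferent and guarantees -12/5, so it is optimal.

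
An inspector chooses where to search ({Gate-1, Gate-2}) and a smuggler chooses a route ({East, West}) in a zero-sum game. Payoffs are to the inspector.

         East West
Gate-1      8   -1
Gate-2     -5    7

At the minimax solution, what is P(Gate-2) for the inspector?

3/7

Row minima: Gate-1 → -1, Gate-2 → -5; maximin = -1.
Column maxima: East → 8, West → 7; minimax = 7.
-1 ≠ 7, so there is no saddle point; optimal play is mixed.
Let the inspector play Gate-1 with probability p. Expected payoff against East: 8p + (-5)(1−p) = 13p − 5; against West: (-1)p + 7(1−p) = −8p + 7.
Setting these equal: 13p − 5 = −8p + 7 ⇒ 21p = 12 ⇒ p = 4/7, and the value is (13)·(4/7) − 5 = 17/7.
For the smuggler: with q = P(East), equating Gate-1's and Gate-2's payoffs gives 9q − 1 = −12q + 7 ⇒ q = 8/21.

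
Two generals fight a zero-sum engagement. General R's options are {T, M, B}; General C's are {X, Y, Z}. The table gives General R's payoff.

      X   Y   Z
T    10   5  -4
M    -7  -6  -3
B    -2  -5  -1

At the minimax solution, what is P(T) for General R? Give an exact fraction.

Row minima: T → -4, M → -7, B → -5; maximin = -4.
Column maxima: X → 10, Y → 5, Z → -1; minimax = -1.
-4 ≠ -1, so there is no saddle point; optimal play is mixed.
M is strictly dominated by B, so General R never plays it.
With M eliminated, X is strictly dominated by Y (it gives General R strictly more in every remaining row), so General C never plays it.
On the remaining 2×2 (T, B vs Y, Z):
Let General R play T with probability p. Expected payoff against Y: 5p + (-5)(1−p) = 10p − 5; against Z: (-4)p + (-1)(1−p) = −3p − 1.
Setting these equal: 10p − 5 = −3p − 1 ⇒ 13p = 4 ⇒ p = 4/13, and the value is (10)·(4/13) − 5 = -25/13.
For General C: with q = P(Y), equating T's and B's payoffs gives 9q − 4 = −4q − 1 ⇒ q = 3/13.

4/13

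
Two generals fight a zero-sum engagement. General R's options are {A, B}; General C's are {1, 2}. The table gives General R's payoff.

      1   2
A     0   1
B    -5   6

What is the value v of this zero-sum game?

Row minima: A → 0, B → -5; maximin = 0.
Column maxima: 1 → 0, 2 → 6; minimax = 0.
Since maximin = minimax = 0, there is a saddle point and the value is 0.

0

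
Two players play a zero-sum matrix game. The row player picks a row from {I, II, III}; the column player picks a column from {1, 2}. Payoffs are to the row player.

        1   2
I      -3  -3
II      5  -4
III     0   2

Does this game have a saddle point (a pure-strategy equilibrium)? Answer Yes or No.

Row minima: I → -3, II → -4, III → 0; maximin = 0.
Column maxima: 1 → 5, 2 → 2; minimax = 2.
0 ≠ 2, so no pure-strategy equilibrium exists.

No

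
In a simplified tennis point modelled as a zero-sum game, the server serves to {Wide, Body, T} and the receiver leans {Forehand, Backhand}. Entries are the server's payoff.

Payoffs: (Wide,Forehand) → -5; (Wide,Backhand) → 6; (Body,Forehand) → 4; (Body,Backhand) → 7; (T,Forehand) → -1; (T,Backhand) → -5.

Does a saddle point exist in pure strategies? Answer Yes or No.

Yes

Row minima: Wide → -5, Body → 4, T → -5; maximin = 4.
Column maxima: Forehand → 4, Backhand → 7; minimax = 4.
maximin = minimax = 4, so a saddle point exists.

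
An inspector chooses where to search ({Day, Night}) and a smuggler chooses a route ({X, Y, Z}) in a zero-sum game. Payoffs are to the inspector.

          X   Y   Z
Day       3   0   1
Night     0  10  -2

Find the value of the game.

10/13

Row minima: Day → 0, Night → -2; maximin = 0.
Column maxima: X → 3, Y → 10, Z → 1; minimax = 1.
0 ≠ 1, so there is no saddle point; optimal play is mixed.
X is strictly dominated by Z (it gives the inspector strictly more in every row), so the smuggler never plays it.
On the remaining 2×2 (Day, Night vs Y, Z):
Let the inspector play Day with probability p. Expected payoff against Y: 0p + 10(1−p) = −10p + 10; against Z: 1p + (-2)(1−p) = 3p − 2.
Setting these equal: −10p + 10 = 3p − 2 ⇒ −13p = -12 ⇒ p = 12/13, and the value is (-10)·(12/13) + 10 = 10/13.
For the smuggler: with q = P(Y), equating Day's and Night's payoffs gives −q + 1 = 12q − 2 ⇒ q = 3/13.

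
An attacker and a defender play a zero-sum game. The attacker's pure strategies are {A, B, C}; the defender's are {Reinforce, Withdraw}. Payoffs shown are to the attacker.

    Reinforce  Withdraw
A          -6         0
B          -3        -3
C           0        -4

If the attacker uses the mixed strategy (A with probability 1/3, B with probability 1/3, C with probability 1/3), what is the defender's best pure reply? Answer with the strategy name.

Reinforce

If the defender plays Reinforce, the attacker's expected payoff is (1/3)·(-6) + (1/3)·(-3) + (1/3)·0 = -3.
If the defender plays Withdraw, the attacker's expected payoff is (1/3)·0 + (1/3)·(-3) + (1/3)·(-4) = -7/3.
The defender minimizes the attacker's payoff; the smallest is -3, so the best response is Reinforce.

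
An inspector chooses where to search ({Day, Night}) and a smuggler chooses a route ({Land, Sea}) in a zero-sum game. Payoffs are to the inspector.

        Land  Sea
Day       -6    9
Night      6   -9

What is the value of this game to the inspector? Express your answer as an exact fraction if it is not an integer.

Row minima: Day → -6, Night → -9; maximin = -6.
Column maxima: Land → 6, Sea → 9; minimax = 6.
-6 ≠ 6, so there is no saddle point; optimal play is mixed.
Let the inspector play Day with probability p. Expected payoff against Land: (-6)p + 6(1−p) = −12p + 6; against Sea: 9p + (-9)(1−p) = 18p − 9.
Setting these equal: −12p + 6 = 18p − 9 ⇒ −30p = -15 ⇒ p = 1/2, and the value is (-12)·(1/2) + 6 = 0.
For the smuggler: with q = P(Land), equating Day's and Night's payoffs gives −15q + 9 = 15q − 9 ⇒ q = 3/5.

0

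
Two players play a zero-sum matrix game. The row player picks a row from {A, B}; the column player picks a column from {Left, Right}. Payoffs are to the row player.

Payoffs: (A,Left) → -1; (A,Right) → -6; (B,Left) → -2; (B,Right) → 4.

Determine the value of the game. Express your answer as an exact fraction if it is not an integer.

Row minima: A → -6, B → -2; maximin = -2.
Column maxima: Left → -1, Right → 4; minimax = -1.
-2 ≠ -1, so there is no saddle point; optimal play is mixed.
Let the row player play A with probability p. Expected payoff against Left: (-1)p + (-2)(1−p) = p − 2; against Right: (-6)p + 4(1−p) = −10p + 4.
Setting these equal: p − 2 = −10p + 4 ⇒ 11p = 6 ⇒ p = 6/11, and the value is (1)·(6/11) − 2 = -16/11.
For the column player: with q = P(Left), equating A's and B's payoffs gives 5q − 6 = −6q + 4 ⇒ q = 10/11.

-16/11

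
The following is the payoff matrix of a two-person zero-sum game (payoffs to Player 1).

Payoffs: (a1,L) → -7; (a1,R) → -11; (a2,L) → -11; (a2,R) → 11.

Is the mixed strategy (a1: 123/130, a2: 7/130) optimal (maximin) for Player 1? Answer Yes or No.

Against L this mix gives (123/130)·(-7) + (7/130)·(-11) = -469/65.
Against R this mix gives (123/130)·(-11) + (7/130)·11 = -638/65.
Player 2 will play R, holding Player 1 to -638/65. Shifting weight toward the row that does better against R would raise this floor (the equalizing mix achieves -99/13 against both R and L), so the proposed strategy is not optimal.

No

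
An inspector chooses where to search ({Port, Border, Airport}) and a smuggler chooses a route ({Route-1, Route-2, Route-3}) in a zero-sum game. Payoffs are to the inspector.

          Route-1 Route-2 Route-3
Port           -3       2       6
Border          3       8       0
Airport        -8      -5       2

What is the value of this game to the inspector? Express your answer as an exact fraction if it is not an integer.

3/2

Row minima: Port → -3, Border → 0, Airport → -8; maximin = 0.
Column maxima: Route-1 → 3, Route-2 → 8, Route-3 → 6; minimax = 3.
0 ≠ 3, so there is no saddle point; optimal play is mixed.
Airport is strictly dominated by Port, so the inspector never plays it.
Route-2 is strictly dominated by Route-1 (it gives the inspector strictly more in every row), so the smuggler never plays it.
On the remaining 2×2 (Port, Border vs Route-1, Route-3):
Let the inspector play Port with probability p. Expected payoff against Route-1: (-3)p + 3(1−p) = −6p + 3; against Route-3: 6p + 0(1−p) = 6p.
Setting these equal: −6p + 3 = 6p ⇒ −12p = -3 ⇒ p = 1/4, and the value is (-6)·(1/4) + 3 = 3/2.
For the smuggler: with q = P(Route-1), equating Port's and Border's payoffs gives −9q + 6 = 3q ⇒ q = 1/2.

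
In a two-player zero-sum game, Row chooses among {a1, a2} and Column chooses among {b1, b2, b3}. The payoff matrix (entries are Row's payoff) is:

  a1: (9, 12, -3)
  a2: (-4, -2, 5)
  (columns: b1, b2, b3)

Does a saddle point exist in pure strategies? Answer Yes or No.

Row minima: a1 → -3, a2 → -4; maximin = -3.
Column maxima: b1 → 9, b2 → 12, b3 → 5; minimax = 5.
-3 ≠ 5, so no pure-strategy equilibrium exists.

No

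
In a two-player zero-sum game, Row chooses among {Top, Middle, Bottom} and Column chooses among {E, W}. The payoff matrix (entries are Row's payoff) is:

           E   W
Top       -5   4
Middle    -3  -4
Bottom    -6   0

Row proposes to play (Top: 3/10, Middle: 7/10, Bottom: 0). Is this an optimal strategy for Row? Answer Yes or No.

No

Against E this mix gives (3/10)·(-5) + (7/10)·(-3) = -18/5.
Against W this mix gives (3/10)·4 + (7/10)·(-4) = -8/5.
Column will play E, holding Row to -18/5. Shifting weight toward the row that does better against E would raise this floor (the equalizing mix achieves -16/5 against both E and W), so the proposed strategy is not optimal.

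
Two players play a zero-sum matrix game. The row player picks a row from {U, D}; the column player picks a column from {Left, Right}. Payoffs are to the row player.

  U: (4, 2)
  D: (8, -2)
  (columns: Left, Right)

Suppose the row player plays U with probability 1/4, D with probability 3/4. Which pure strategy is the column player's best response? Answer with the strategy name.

If the column player plays Left, the row player's expected payoff is (1/4)·4 + (3/4)·8 = 7.
If the column player plays Right, the row player's expected payoff is (1/4)·2 + (3/4)·(-2) = -1.
The column player minimizes the row player's payoff; the smallest is -1, so the best response is Right.

Right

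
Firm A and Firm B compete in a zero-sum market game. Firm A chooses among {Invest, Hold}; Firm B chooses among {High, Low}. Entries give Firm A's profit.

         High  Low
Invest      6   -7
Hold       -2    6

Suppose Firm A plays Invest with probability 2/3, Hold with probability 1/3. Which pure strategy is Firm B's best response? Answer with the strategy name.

Low

If Firm B plays High, Firm A's expected payoff is (2/3)·6 + (1/3)·(-2) = 10/3.
If Firm B plays Low, Firm A's expected payoff is (2/3)·(-7) + (1/3)·6 = -8/3.
Firm B minimizes Firm A's payoff; the smallest is -8/3, so the best response is Low.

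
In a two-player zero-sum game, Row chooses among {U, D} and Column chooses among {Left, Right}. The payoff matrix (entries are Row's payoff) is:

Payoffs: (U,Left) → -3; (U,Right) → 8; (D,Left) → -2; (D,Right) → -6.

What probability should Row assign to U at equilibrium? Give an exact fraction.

4/15

Row minima: U → -3, D → -6; maximin = -3.
Column maxima: Left → -2, Right → 8; minimax = -2.
-3 ≠ -2, so there is no saddle point; optimal play is mixed.
Let Row play U with probability p. Expected payoff against Left: (-3)p + (-2)(1−p) = −p − 2; against Right: 8p + (-6)(1−p) = 14p − 6.
Setting these equal: −p − 2 = 14p − 6 ⇒ −15p = -4 ⇒ p = 4/15, and the value is (-1)·(4/15) − 2 = -34/15.
For Column: with q = P(Left), equating U's and D's payoffs gives −11q + 8 = 4q − 6 ⇒ q = 14/15.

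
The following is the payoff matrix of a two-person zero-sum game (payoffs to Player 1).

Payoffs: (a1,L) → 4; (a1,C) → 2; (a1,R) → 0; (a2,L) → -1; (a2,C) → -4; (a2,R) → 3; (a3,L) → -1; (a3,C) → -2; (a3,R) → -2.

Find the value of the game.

2/3

Row minima: a1 → 0, a2 → -4, a3 → -2; maximin = 0.
Column maxima: L → 4, C → 2, R → 3; minimax = 2.
0 ≠ 2, so there is no saddle point; optimal play is mixed.
a3 is strictly dominated by a1, so Player 1 never plays it.
L is strictly dominated by C (it gives Player 1 strictly more in every row), so Player 2 never plays it.
On the remaining 2×2 (a1, a2 vs C, R):
Let Player 1 play a1 with probability p. Expected payoff against C: 2p + (-4)(1−p) = 6p − 4; against R: 0p + 3(1−p) = −3p + 3.
Setting these equal: 6p − 4 = −3p + 3 ⇒ 9p = 7 ⇒ p = 7/9, and the value is (6)·(7/9) − 4 = 2/3.
For Player 2: with q = P(C), equating a1's and a2's payoffs gives 2q = −7q + 3 ⇒ q = 1/3.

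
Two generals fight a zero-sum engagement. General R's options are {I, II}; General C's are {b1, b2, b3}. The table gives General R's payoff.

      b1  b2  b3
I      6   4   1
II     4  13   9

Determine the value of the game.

Row minima: I → 1, II → 4; maximin = 4.
Column maxima: b1 → 6, b2 → 13, b3 → 9; minimax = 6.
4 ≠ 6, so there is no saddle point; optimal play is mixed.
b2 is strictly dominated by b3 (it gives General R strictly more in every row), so General C never plays it.
On the remaining 2×2 (I, II vs b1, b3):
Let General R play I with probability p. Expected payoff against b1: 6p + 4(1−p) = 2p + 4; against b3: 1p + 9(1−p) = −8p + 9.
Setting these equal: 2p + 4 = −8p + 9 ⇒ 10p = 5 ⇒ p = 1/2, and the value is (2)·(1/2) + 4 = 5.
For General C: with q = P(b1), equating I's and II's payoffs gives 5q + 1 = −5q + 9 ⇒ q = 4/5.

5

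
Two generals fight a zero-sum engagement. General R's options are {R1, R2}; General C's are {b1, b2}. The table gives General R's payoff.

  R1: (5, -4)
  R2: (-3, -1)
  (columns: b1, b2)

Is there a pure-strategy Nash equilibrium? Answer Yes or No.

Row minima: R1 → -4, R2 → -3; maximin = -3.
Column maxima: b1 → 5, b2 → -1; minimax = -1.
-3 ≠ -1, so no pure-strategy equilibrium exists.

No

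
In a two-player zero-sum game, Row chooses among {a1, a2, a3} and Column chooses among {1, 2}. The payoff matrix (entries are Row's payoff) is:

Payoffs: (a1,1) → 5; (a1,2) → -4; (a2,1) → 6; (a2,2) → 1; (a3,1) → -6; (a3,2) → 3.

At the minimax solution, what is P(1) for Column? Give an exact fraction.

Row minima: a1 → -4, a2 → 1, a3 → -6; maximin = 1.
Column maxima: 1 → 6, 2 → 3; minimax = 3.
1 ≠ 3, so there is no saddle point; optimal play is mixed.
a1 is strictly dominated by a2, so Row never plays it.
On the remaining 2×2 (a2, a3 vs 1, 2):
Let Row play a2 with probability p. Expected payoff against 1: 6p + (-6)(1−p) = 12p − 6; against 2: 1p + 3(1−p) = −2p + 3.
Setting these equal: 12p − 6 = −2p + 3 ⇒ 14p = 9 ⇒ p = 9/14, and the value is (12)·(9/14) − 6 = 12/7.
For Column: with q = P(1), equating a2's and a3's payoffs gives 5q + 1 = −9q + 3 ⇒ q = 1/7.

1/7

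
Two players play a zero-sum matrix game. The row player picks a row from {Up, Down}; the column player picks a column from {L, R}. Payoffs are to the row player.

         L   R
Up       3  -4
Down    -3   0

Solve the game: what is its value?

Row minima: Up → -4, Down → -3; maximin = -3.
Column maxima: L → 3, R → 0; minimax = 0.
-3 ≠ 0, so there is no saddle point; optimal play is mixed.
Let the row player play Up with probability p. Expected payoff against L: 3p + (-3)(1−p) = 6p − 3; against R: (-4)p + 0(1−p) = −4p.
Setting these equal: 6p − 3 = −4p ⇒ 10p = 3 ⇒ p = 3/10, and the value is (6)·(3/10) − 3 = -6/5.
For the column player: with q = P(L), equating Up's and Down's payoffs gives 7q − 4 = −3q ⇒ q = 2/5.

-6/5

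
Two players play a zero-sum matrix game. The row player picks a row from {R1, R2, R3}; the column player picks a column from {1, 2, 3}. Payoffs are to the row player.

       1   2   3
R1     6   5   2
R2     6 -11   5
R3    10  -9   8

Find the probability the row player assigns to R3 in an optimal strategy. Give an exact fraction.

Row minima: R1 → 2, R2 → -11, R3 → -9; maximin = 2.
Column maxima: 1 → 10, 2 → 5, 3 → 8; minimax = 5.
2 ≠ 5, so there is no saddle point; optimal play is mixed.
R2 is strictly dominated by R3, so the row player never plays it.
1 is strictly dominated by 2 (it gives the row player strictly more in every row), so the column player never plays it.
On the remaining 2×2 (R1, R3 vs 2, 3):
Let the row player play R1 with probability p. Expected payoff against 2: 5p + (-9)(1−p) = 14p − 9; against 3: 2p + 8(1−p) = −6p + 8.
Setting these equal: 14p − 9 = −6p + 8 ⇒ 20p = 17 ⇒ p = 17/20, and the value is (14)·(17/20) − 9 = 29/10.
For the column player: with q = P(2), equating R1's and R3's payoffs gives 3q + 2 = −17q + 8 ⇒ q = 3/10.

3/20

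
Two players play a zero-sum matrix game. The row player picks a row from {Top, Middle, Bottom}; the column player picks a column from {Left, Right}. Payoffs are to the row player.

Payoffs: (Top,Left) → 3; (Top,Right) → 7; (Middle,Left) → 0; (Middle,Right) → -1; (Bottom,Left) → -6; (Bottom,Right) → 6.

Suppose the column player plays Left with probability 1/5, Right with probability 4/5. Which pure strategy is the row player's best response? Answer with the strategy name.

Expected payoff of Top: (1/5)·3 + (4/5)·7 = 31/5.
Expected payoff of Middle: (1/5)·0 + (4/5)·(-1) = -4/5.
Expected payoff of Bottom: (1/5)·(-6) + (4/5)·6 = 18/5.
The largest is 31/5, so the row player's best response is Top.

Top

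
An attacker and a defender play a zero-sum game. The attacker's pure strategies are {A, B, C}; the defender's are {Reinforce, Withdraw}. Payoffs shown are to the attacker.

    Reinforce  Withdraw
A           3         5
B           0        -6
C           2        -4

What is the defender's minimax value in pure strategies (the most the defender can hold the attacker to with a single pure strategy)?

3

Column maxima: Reinforce → 3, Withdraw → 5.
The smallest of these is 3.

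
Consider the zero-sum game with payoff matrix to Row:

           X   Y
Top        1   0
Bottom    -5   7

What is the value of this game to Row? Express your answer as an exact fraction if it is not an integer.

7/13

Row minima: Top → 0, Bottom → -5; maximin = 0.
Column maxima: X → 1, Y → 7; minimax = 1.
0 ≠ 1, so there is no saddle point; optimal play is mixed.
Let Row play Top with probability p. Expected payoff against X: 1p + (-5)(1−p) = 6p − 5; against Y: 0p + 7(1−p) = −7p + 7.
Setting these equal: 6p − 5 = −7p + 7 ⇒ 13p = 12 ⇒ p = 12/13, and the value is (6)·(12/13) − 5 = 7/13.
For Column: with q = P(X), equating Top's and Bottom's payoffs gives q = −12q + 7 ⇒ q = 7/13.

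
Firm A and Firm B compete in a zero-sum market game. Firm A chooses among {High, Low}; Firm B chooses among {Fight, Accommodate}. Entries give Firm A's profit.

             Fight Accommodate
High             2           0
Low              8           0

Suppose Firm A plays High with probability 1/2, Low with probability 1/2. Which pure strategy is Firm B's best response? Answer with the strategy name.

Accommodate

If Firm B plays Fight, Firm A's expected payoff is (1/2)·2 + (1/2)·8 = 5.
If Firm B plays Accommodate, Firm A's expected payoff is (1/2)·0 + (1/2)·0 = 0.
Firm B minimizes Firm A's payoff; the smallest is 0, so the best response is Accommodate.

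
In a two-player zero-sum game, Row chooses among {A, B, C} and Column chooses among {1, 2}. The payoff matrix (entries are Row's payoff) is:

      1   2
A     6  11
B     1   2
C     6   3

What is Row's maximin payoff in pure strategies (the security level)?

Row minima: A → 6, B → 1, C → 3.
The best of these is 6.

6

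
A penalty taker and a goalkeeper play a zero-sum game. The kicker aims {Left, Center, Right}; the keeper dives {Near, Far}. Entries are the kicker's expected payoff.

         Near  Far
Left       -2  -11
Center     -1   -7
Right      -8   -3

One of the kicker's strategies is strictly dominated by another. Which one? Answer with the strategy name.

Left

Center gives a strictly higher payoff than Left against every column: -1 > -2, -7 > -11.
So Left is strictly dominated and the kicker never plays it.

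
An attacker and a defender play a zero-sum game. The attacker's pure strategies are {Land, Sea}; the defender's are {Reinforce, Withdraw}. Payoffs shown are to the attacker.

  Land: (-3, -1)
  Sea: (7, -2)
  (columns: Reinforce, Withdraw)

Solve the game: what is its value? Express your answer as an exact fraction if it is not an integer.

Row minima: Land → -3, Sea → -2; maximin = -2.
Column maxima: Reinforce → 7, Withdraw → -1; minimax = -1.
-2 ≠ -1, so there is no saddle point; optimal play is mixed.
Let the attacker play Land with probability p. Expected payoff against Reinforce: (-3)p + 7(1−p) = −10p + 7; against Withdraw: (-1)p + (-2)(1−p) = p − 2.
Setting these equal: −10p + 7 = p − 2 ⇒ −11p = -9 ⇒ p = 9/11, and the value is (-10)·(9/11) + 7 = -13/11.
For the defender: with q = P(Reinforce), equating Land's and Sea's payoffs gives −2q − 1 = 9q − 2 ⇒ q = 1/11.

-13/11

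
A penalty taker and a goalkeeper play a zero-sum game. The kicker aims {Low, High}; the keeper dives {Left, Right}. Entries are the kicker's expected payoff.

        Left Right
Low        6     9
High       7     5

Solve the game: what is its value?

Row minima: Low → 6, High → 5; maximin = 6.
Column maxima: Left → 7, Right → 9; minimax = 7.
6 ≠ 7, so there is no saddle point; optimal play is mixed.
Let the kicker play Low with probability p. Expected payoff against Left: 6p + 7(1−p) = −p + 7; against Right: 9p + 5(1−p) = 4p + 5.
Setting these equal: −p + 7 = 4p + 5 ⇒ −5p = -2 ⇒ p = 2/5, and the value is (-1)·(2/5) + 7 = 33/5.
For the keeper: with q = P(Left), equating Low's and High's payoffs gives −3q + 9 = 2q + 5 ⇒ q = 4/5.

33/5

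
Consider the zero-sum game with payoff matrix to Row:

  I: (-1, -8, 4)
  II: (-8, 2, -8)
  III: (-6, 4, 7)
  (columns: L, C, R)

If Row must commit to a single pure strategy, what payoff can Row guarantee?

-6

Row minima: I → -8, II → -8, III → -6.
The best of these is -6.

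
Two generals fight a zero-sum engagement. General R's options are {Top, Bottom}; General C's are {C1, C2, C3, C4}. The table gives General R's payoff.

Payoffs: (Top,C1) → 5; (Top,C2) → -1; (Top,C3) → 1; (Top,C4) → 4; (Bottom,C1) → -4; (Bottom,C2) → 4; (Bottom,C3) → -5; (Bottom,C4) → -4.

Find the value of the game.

Row minima: Top → -1, Bottom → -5; maximin = -1.
Column maxima: C1 → 5, C2 → 4, C3 → 1, C4 → 4; minimax = 1.
-1 ≠ 1, so there is no saddle point; optimal play is mixed.
C1 is strictly dominated by C3 (it gives General R strictly more in every row), so General C never plays it.
C4 is strictly dominated by C3 (it gives General R strictly more in every row), so General C never plays it.
On the remaining 2×2 (Top, Bottom vs C2, C3):
Let General R play Top with probability p. Expected payoff against C2: (-1)p + 4(1−p) = −5p + 4; against C3: 1p + (-5)(1−p) = 6p − 5.
Setting these equal: −5p + 4 = 6p − 5 ⇒ −11p = -9 ⇒ p = 9/11, and the value is (-5)·(9/11) + 4 = -1/11.
For General C: with q = P(C2), equating Top's and Bottom's payoffs gives −2q + 1 = 9q − 5 ⇒ q = 6/11.

-1/11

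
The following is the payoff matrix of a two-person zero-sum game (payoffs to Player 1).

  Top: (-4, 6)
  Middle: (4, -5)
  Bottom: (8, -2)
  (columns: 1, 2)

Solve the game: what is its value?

Row minima: Top → -4, Middle → -5, Bottom → -2; maximin = -2.
Column maxima: 1 → 8, 2 → 6; minimax = 6.
-2 ≠ 6, so there is no saddle point; optimal play is mixed.
Middle is strictly dominated by Bottom, so Player 1 never plays it.
On the remaining 2×2 (Top, Bottom vs 1, 2):
Let Player 1 play Top with probability p. Expected payoff against 1: (-4)p + 8(1−p) = −12p + 8; against 2: 6p + (-2)(1−p) = 8p − 2.
Setting these equal: −12p + 8 = 8p − 2 ⇒ −20p = -10 ⇒ p = 1/2, and the value is (-12)·(1/2) + 8 = 2.
For Player 2: with q = P(1), equating Top's and Bottom's payoffs gives −10q + 6 = 10q − 2 ⇒ q = 2/5.

2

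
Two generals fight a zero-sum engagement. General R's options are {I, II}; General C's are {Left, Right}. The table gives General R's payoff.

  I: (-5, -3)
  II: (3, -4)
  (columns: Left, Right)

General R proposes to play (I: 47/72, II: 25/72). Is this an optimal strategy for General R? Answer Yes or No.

Against Left this mix gives (47/72)·(-5) + (25/72)·3 = -20/9.
Against Right this mix gives (47/72)·(-3) + (25/72)·(-4) = -241/72.
General C will play Right, holding General R to -241/72. Shifting weight toward the row that does better against Right would raise this floor (the equalizing mix achieves -29/9 against both Right and Left), so the proposed strategy is not optimal.

No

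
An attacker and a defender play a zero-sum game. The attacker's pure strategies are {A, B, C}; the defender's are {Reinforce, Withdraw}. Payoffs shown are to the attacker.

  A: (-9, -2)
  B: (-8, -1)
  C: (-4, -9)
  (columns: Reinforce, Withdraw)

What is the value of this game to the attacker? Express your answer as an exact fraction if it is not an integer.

Row minima: A → -9, B → -8, C → -9; maximin = -8.
Column maxima: Reinforce → -4, Withdraw → -1; minimax = -4.
-8 ≠ -4, so there is no saddle point; optimal play is mixed.
A is strictly dominated by B, so the attacker never plays it.
On the remaining 2×2 (B, C vs Reinforce, Withdraw):
Let the attacker play B with probability p. Expected payoff against Reinforce: (-8)p + (-4)(1−p) = −4p − 4; against Withdraw: (-1)p + (-9)(1−p) = 8p − 9.
Setting these equal: −4p − 4 = 8p − 9 ⇒ −12p = -5 ⇒ p = 5/12, and the value is (-4)·(5/12) − 4 = -17/3.
For the defender: with q = P(Reinforce), equating B's and C's payoffs gives −7q − 1 = 5q − 9 ⇒ q = 2/3.

-17/3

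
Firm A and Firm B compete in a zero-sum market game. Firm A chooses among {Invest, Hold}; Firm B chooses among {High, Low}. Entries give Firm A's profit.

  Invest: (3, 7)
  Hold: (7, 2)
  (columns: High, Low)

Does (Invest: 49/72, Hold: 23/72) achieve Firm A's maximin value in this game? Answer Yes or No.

Against High this mix gives (49/72)·3 + (23/72)·7 = 77/18.
Against Low this mix gives (49/72)·7 + (23/72)·2 = 389/72.
Firm B will play High, holding Firm A to 77/18. Shifting weight toward the row that does better against High would raise this floor (the equalizing mix achieves 43/9 against both High and Low), so the proposed strategy is not optimal.

No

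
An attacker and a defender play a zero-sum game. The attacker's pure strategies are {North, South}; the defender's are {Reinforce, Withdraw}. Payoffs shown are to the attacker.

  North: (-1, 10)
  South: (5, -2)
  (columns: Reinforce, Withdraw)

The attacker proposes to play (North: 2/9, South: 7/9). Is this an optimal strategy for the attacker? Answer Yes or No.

Against Reinforce this mix gives (2/9)·(-1) + (7/9)·5 = 11/3.
Against Withdraw this mix gives (2/9)·10 + (7/9)·(-2) = 2/3.
The defender will play Withdraw, holding the attacker to 2/3. Shifting weight toward the row that does better against Withdraw would raise this floor (the equalizing mix achieves 8/3 against both Withdraw and Reinforce), so the proposed strategy is not optimal.

No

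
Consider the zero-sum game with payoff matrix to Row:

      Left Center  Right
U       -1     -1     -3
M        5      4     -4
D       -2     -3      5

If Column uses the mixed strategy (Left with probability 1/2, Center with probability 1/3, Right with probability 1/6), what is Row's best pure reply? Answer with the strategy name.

M

Expected payoff of U: (1/2)·(-1) + (1/3)·(-1) + (1/6)·(-3) = -4/3.
Expected payoff of M: (1/2)·5 + (1/3)·4 + (1/6)·(-4) = 19/6.
Expected payoff of D: (1/2)·(-2) + (1/3)·(-3) + (1/6)·5 = -7/6.
The largest is 19/6, so Row's best response is M.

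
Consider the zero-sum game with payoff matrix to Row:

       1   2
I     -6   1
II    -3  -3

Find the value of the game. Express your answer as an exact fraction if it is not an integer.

-3

Row minima: I → -6, II → -3; maximin = -3.
Column maxima: 1 → -3, 2 → 1; minimax = -3.
Since maximin = minimax = -3, there is a saddle point and the value is -3.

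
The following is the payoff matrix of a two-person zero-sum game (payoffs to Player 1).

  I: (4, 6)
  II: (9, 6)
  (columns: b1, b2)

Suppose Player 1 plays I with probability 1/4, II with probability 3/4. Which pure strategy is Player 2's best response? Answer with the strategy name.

b2

If Player 2 plays b1, Player 1's expected payoff is (1/4)·4 + (3/4)·9 = 31/4.
If Player 2 plays b2, Player 1's expected payoff is (1/4)·6 + (3/4)·6 = 6.
Player 2 minimizes Player 1's payoff; the smallest is 6, so the best response is b2.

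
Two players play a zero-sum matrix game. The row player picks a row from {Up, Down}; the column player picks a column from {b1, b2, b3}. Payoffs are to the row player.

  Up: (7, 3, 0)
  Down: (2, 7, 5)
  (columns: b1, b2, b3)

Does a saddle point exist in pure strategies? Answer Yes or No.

Row minima: Up → 0, Down → 2; maximin = 2.
Column maxima: b1 → 7, b2 → 7, b3 → 5; minimax = 5.
2 ≠ 5, so no pure-strategy equilibrium exists.

No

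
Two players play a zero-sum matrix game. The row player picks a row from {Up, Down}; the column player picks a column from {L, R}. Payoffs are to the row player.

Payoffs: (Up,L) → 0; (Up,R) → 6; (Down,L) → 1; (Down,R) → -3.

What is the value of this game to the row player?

Row minima: Up → 0, Down → -3; maximin = 0.
Column maxima: L → 1, R → 6; minimax = 1.
0 ≠ 1, so there is no saddle point; optimal play is mixed.
Let the row player play Up with probability p. Expected payoff against L: 0p + 1(1−p) = −p + 1; against R: 6p + (-3)(1−p) = 9p − 3.
Setting these equal: −p + 1 = 9p − 3 ⇒ −10p = -4 ⇒ p = 2/5, and the value is (-1)·(2/5) + 1 = 3/5.
For the column player: with q = P(L), equating Up's and Down's payoffs gives −6q + 6 = 4q − 3 ⇒ q = 9/10.

3/5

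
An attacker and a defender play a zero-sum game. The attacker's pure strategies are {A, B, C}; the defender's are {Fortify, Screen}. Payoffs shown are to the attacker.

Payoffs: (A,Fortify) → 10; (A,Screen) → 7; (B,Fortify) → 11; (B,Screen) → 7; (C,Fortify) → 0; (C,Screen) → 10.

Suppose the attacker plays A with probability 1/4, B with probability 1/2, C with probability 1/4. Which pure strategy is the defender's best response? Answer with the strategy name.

If the defender plays Fortify, the attacker's expected payoff is (1/4)·10 + (1/2)·11 + (1/4)·0 = 8.
If the defender plays Screen, the attacker's expected payoff is (1/4)·7 + (1/2)·7 + (1/4)·10 = 31/4.
The defender minimizes the attacker's payoff; the smallest is 31/4, so the best response is Screen.

Screen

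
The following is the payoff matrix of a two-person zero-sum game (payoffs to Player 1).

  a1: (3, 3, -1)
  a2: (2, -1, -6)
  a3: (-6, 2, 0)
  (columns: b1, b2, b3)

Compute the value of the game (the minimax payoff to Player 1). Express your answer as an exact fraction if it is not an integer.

-3/5

Row minima: a1 → -1, a2 → -6, a3 → -6; maximin = -1.
Column maxima: b1 → 3, b2 → 3, b3 → 0; minimax = 0.
-1 ≠ 0, so there is no saddle point; optimal play is mixed.
a2 is strictly dominated by a1, so Player 1 never plays it.
b2 is strictly dominated by b3 (it gives Player 1 strictly more in every row), so Player 2 never plays it.
On the remaining 2×2 (a1, a3 vs b1, b3):
Let Player 1 play a1 with probability p. Expected payoff against b1: 3p + (-6)(1−p) = 9p − 6; against b3: (-1)p + 0(1−p) = −p.
Setting these equal: 9p − 6 = −p ⇒ 10p = 6 ⇒ p = 3/5, and the value is (9)·(3/5) − 6 = -3/5.
For Player 2: with q = P(b1), equating a1's and a3's payoffs gives 4q − 1 = −6q ⇒ q = 1/10.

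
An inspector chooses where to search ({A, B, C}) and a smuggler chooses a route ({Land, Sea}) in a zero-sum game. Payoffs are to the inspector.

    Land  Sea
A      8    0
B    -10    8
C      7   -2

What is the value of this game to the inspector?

Row minima: A → 0, B → -10, C → -2; maximin = 0.
Column maxima: Land → 8, Sea → 8; minimax = 8.
0 ≠ 8, so there is no saddle point; optimal play is mixed.
C is strictly dominated by A, so the inspector never plays it.
On the remaining 2×2 (A, B vs Land, Sea):
Let the inspector play A with probability p. Expected payoff against Land: 8p + (-10)(1−p) = 18p − 10; against Sea: 0p + 8(1−p) = −8p + 8.
Setting these equal: 18p − 10 = −8p + 8 ⇒ 26p = 18 ⇒ p = 9/13, and the value is (18)·(9/13) − 10 = 32/13.
For the smuggler: with q = P(Land), equating A's and B's payoffs gives 8q = −18q + 8 ⇒ q = 4/13.

32/13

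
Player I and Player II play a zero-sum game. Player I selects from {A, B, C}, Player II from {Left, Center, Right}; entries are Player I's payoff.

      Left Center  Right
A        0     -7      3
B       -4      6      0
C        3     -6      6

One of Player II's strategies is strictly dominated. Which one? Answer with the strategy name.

Right

Left holds Player I's payoff strictly below Right in every row: 0 < 3, -4 < 0, 3 < 6.
So Right is strictly dominated for Player II.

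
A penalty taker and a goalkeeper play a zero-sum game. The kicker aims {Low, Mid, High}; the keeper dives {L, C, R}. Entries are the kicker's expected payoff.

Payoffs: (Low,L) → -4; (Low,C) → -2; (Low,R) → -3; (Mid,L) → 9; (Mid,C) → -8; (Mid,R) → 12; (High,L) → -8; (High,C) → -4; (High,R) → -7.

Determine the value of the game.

-50/19

Row minima: Low → -4, Mid → -8, High → -8; maximin = -4.
Column maxima: L → 9, C → -2, R → 12; minimax = -2.
-4 ≠ -2, so there is no saddle point; optimal play is mixed.
High is strictly dominated by Low, so the kicker never plays it.
R is strictly dominated by L (it gives the kicker strictly more in every row), so the keeper never plays it.
On the remaining 2×2 (Low, Mid vs L, C):
Let the kicker play Low with probability p. Expected payoff against L: (-4)p + 9(1−p) = −13p + 9; against C: (-2)p + (-8)(1−p) = 6p − 8.
Setting these equal: −13p + 9 = 6p − 8 ⇒ −19p = -17 ⇒ p = 17/19, and the value is (-13)·(17/19) + 9 = -50/19.
For the keeper: with q = P(L), equating Low's and Mid's payoffs gives −2q − 2 = 17q − 8 ⇒ q = 6/19.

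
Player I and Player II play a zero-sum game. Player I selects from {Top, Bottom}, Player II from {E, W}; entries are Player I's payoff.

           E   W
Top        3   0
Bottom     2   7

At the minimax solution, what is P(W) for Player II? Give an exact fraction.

1/8

Row minima: Top → 0, Bottom → 2; maximin = 2.
Column maxima: E → 3, W → 7; minimax = 3.
2 ≠ 3, so there is no saddle point; optimal play is mixed.
Let Player I play Top with probability p. Expected payoff against E: 3p + 2(1−p) = p + 2; against W: 0p + 7(1−p) = −7p + 7.
Setting these equal: p + 2 = −7p + 7 ⇒ 8p = 5 ⇒ p = 5/8, and the value is (1)·(5/8) + 2 = 21/8.
For Player II: with q = P(E), equating Top's and Bottom's payoffs gives 3q = −5q + 7 ⇒ q = 7/8.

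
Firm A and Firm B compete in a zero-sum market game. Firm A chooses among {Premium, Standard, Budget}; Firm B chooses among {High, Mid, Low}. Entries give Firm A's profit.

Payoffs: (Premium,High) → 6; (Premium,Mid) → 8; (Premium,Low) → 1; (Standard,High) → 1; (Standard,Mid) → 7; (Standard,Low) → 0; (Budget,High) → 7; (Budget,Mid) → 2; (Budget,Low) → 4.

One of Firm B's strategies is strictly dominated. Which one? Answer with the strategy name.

Low holds Firm A's payoff strictly below High in every row: 1 < 6, 0 < 1, 4 < 7.
So High is strictly dominated for Firm B.

High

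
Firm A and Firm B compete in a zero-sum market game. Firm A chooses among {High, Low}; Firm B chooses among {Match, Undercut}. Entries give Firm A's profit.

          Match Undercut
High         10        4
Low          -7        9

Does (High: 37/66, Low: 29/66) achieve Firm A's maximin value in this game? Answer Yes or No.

Against Match this mix gives (37/66)·10 + (29/66)·(-7) = 167/66.
Against Undercut this mix gives (37/66)·4 + (29/66)·9 = 409/66.
Firm B will play Match, holding Firm A to 167/66. Shifting weight toward the row that does better against Match would raise this floor (the equalizing mix achieves 59/11 against both Match and Undercut), so the proposed strategy is not optimal.

No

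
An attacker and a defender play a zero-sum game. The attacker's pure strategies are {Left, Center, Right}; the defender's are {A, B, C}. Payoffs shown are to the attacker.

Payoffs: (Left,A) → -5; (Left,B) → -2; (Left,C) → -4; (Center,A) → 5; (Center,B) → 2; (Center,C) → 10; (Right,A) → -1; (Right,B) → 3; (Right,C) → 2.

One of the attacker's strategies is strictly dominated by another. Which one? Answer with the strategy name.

Left

Center gives a strictly higher payoff than Left against every column: 5 > -5, 2 > -2, 10 > -4.
So Left is strictly dominated and the attacker never plays it.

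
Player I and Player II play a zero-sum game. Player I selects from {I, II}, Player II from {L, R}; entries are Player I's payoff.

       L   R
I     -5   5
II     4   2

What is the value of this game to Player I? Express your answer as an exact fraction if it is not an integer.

5/2

Row minima: I → -5, II → 2; maximin = 2.
Column maxima: L → 4, R → 5; minimax = 4.
2 ≠ 4, so there is no saddle point; optimal play is mixed.
Let Player I play I with probability p. Expected payoff against L: (-5)p + 4(1−p) = −9p + 4; against R: 5p + 2(1−p) = 3p + 2.
Setting these equal: −9p + 4 = 3p + 2 ⇒ −12p = -2 ⇒ p = 1/6, and the value is (-9)·(1/6) + 4 = 5/2.
For Player II: with q = P(L), equating I's and II's payoffs gives −10q + 5 = 2q + 2 ⇒ q = 1/4.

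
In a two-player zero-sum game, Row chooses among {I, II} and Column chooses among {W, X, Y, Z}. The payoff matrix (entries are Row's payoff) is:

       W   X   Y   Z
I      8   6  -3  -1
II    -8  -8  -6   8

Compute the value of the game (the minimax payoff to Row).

Row minima: I → -3, II → -8; maximin = -3.
Column maxima: W → 8, X → 6, Y → -3, Z → 8; minimax = -3.
Since maximin = minimax = -3, there is a saddle point and the value is -3.

-3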